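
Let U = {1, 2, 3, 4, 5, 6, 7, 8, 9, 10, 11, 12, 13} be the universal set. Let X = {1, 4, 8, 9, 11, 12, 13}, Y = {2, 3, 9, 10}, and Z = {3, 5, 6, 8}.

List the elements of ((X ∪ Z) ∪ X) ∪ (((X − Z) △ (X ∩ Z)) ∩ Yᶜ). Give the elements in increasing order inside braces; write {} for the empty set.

X ∪ Z = {1, 3, 4, 5, 6, 8, 9, 11, 12, 13}
(X ∪ Z) ∪ X = {1, 3, 4, 5, 6, 8, 9, 11, 12, 13}
X − Z = {1, 4, 9, 11, 12, 13}
X ∩ Z = {8}
(X − Z) △ (X ∩ Z) = {1, 4, 8, 9, 11, 12, 13}
Yᶜ = {1, 4, 5, 6, 7, 8, 11, 12, 13}
((X − Z) △ (X ∩ Z)) ∩ Yᶜ = {1, 4, 8, 11, 12, 13}
((X ∪ Z) ∪ X) ∪ (((X − Z) △ (X ∩ Z)) ∩ Yᶜ) = {1, 3, 4, 5, 6, 8, 9, 11, 12, 13}

{1, 3, 4, 5, 6, 8, 9, 11, 12, 13}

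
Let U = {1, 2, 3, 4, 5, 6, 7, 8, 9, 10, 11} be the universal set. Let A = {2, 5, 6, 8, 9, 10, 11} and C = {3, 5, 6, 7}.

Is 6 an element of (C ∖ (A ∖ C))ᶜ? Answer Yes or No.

No

6 ∈ A and 6 ∈ C, so 6 ∉ A ∖ C
6 ∈ C and 6 ∉ (A ∖ C), so 6 ∈ C ∖ (A ∖ C)
6 ∉ (C ∖ (A ∖ C))ᶜ since 6 ∈ (C ∖ (A ∖ C))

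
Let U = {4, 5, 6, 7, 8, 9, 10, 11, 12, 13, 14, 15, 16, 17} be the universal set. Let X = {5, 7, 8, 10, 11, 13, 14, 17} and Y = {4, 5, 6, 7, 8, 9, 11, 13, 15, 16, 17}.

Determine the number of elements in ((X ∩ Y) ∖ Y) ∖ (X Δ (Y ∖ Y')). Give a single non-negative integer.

X ∩ Y = {5, 7, 8, 11, 13, 17}
(X ∩ Y) ∖ Y = {}
Y' = {10, 12, 14}
Y ∖ Y' = {4, 5, 6, 7, 8, 9, 11, 13, 15, 16, 17}
X Δ (Y ∖ Y') = {4, 6, 9, 10, 14, 15, 16}
((X ∩ Y) ∖ Y) ∖ (X Δ (Y ∖ Y')) = {}
|((X ∩ Y) ∖ Y) ∖ (X Δ (Y ∖ Y'))| = 0

0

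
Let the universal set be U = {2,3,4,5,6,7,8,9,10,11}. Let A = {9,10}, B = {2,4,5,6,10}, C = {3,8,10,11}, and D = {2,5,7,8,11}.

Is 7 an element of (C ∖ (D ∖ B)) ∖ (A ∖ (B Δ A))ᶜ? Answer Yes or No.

7 ∈ D and 7 ∉ B, so 7 ∈ D ∖ B
7 ∉ C and 7 ∈ (D ∖ B), so 7 ∉ C ∖ (D ∖ B)
7 ∉ B and 7 ∉ A, so 7 ∉ B Δ A
7 ∉ A and 7 ∉ (B Δ A), so 7 ∉ A ∖ (B Δ A)
7 ∈ (A ∖ (B Δ A))ᶜ since 7 ∉ (A ∖ (B Δ A))
7 ∉ (C ∖ (D ∖ B)) and 7 ∈ (A ∖ (B Δ A))ᶜ, so 7 ∉ (C ∖ (D ∖ B)) ∖ (A ∖ (B Δ A))ᶜ

No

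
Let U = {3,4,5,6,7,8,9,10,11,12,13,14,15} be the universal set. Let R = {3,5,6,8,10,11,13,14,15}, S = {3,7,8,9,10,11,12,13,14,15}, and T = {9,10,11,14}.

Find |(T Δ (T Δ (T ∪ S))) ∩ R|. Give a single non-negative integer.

T ∪ S = {3,7,8,9,10,11,12,13,14,15}
T Δ (T ∪ S) = {3,7,8,12,13,15}
T Δ (T Δ (T ∪ S)) = {3,7,8,9,10,11,12,13,14,15}
(T Δ (T Δ (T ∪ S))) ∩ R = {3,8,10,11,13,14,15}
|(T Δ (T Δ (T ∪ S))) ∩ R| = 7

7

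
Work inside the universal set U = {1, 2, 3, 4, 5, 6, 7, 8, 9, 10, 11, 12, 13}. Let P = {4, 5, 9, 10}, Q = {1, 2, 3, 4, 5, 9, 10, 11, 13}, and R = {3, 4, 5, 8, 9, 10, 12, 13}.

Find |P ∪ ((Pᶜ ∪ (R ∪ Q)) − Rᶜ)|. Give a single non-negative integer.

8

Pᶜ = {1, 2, 3, 6, 7, 8, 11, 12, 13}
R ∪ Q = {1, 2, 3, 4, 5, 8, 9, 10, 11, 12, 13}
Pᶜ ∪ (R ∪ Q) = {1, 2, 3, 4, 5, 6, 7, 8, 9, 10, 11, 12, 13}
Rᶜ = {1, 2, 6, 7, 11}
(Pᶜ ∪ (R ∪ Q)) − Rᶜ = {3, 4, 5, 8, 9, 10, 12, 13}
P ∪ ((Pᶜ ∪ (R ∪ Q)) − Rᶜ) = {3, 4, 5, 8, 9, 10, 12, 13}
|P ∪ ((Pᶜ ∪ (R ∪ Q)) − Rᶜ)| = 8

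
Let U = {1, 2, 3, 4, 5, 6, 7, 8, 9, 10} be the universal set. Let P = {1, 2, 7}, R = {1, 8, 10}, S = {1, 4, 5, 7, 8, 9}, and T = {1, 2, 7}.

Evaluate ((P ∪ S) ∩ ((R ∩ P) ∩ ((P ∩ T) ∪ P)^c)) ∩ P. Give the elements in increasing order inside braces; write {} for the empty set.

{}

P ∪ S = {1, 2, 4, 5, 7, 8, 9}
R ∩ P = {1}
P ∩ T = {1, 2, 7}
(P ∩ T) ∪ P = {1, 2, 7}
((P ∩ T) ∪ P)^c = {3, 4, 5, 6, 8, 9, 10}
(R ∩ P) ∩ ((P ∩ T) ∪ P)^c = {}
(P ∪ S) ∩ ((R ∩ P) ∩ ((P ∩ T) ∪ P)^c) = {}
((P ∪ S) ∩ ((R ∩ P) ∩ ((P ∩ T) ∪ P)^c)) ∩ P = {}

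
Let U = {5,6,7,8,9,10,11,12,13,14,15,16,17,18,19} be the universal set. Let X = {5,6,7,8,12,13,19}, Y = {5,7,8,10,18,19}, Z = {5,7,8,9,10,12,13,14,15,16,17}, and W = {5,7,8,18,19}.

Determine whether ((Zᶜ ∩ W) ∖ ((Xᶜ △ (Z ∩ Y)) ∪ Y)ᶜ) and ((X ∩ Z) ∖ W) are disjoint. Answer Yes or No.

Zᶜ = {6,11,18,19}
Zᶜ ∩ W = {18,19}
Xᶜ = {9,10,11,14,15,16,17,18}
Z ∩ Y = {5,7,8,10}
Xᶜ △ (Z ∩ Y) = {5,7,8,9,11,14,15,16,17,18}
(Xᶜ △ (Z ∩ Y)) ∪ Y = {5,7,8,9,10,11,14,15,16,17,18,19}
((Xᶜ △ (Z ∩ Y)) ∪ Y)ᶜ = {6,12,13}
(Zᶜ ∩ W) ∖ ((Xᶜ △ (Z ∩ Y)) ∪ Y)ᶜ = {18,19}
X ∩ Z = {5,7,8,12,13}
(X ∩ Z) ∖ W = {12,13}
{18,19} and {12,13} share no elements.

Yes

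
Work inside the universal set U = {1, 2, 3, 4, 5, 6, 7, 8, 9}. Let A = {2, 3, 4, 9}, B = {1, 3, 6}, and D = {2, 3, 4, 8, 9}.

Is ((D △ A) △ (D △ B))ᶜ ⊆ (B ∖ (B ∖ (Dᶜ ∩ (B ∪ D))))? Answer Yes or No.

D △ A = {8}
D △ B = {1, 2, 4, 6, 8, 9}
(D △ A) △ (D △ B) = {1, 2, 4, 6, 9}
((D △ A) △ (D △ B))ᶜ = {3, 5, 7, 8}
Dᶜ = {1, 5, 6, 7}
B ∪ D = {1, 2, 3, 4, 6, 8, 9}
Dᶜ ∩ (B ∪ D) = {1, 6}
B ∖ (Dᶜ ∩ (B ∪ D)) = {3}
B ∖ (B ∖ (Dᶜ ∩ (B ∪ D))) = {1, 6}
3 ∈ ((D △ A) △ (D △ B))ᶜ but 3 ∉ B ∖ (B ∖ (Dᶜ ∩ (B ∪ D))), so the inclusion fails.

No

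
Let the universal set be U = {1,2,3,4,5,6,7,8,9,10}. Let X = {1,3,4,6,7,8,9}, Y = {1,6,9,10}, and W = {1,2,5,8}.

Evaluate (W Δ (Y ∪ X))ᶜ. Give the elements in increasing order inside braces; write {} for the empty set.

Y ∪ X = {1,3,4,6,7,8,9,10}
W Δ (Y ∪ X) = {2,3,4,5,6,7,9,10}
(W Δ (Y ∪ X))ᶜ = {1,8}

{1,8}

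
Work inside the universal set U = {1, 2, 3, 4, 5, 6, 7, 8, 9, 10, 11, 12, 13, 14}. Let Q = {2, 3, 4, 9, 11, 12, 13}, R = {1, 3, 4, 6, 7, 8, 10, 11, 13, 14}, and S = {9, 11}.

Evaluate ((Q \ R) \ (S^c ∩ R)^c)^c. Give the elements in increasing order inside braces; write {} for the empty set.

Q \ R = {2, 9, 12}
S^c = {1, 2, 3, 4, 5, 6, 7, 8, 10, 12, 13, 14}
S^c ∩ R = {1, 3, 4, 6, 7, 8, 10, 13, 14}
(S^c ∩ R)^c = {2, 5, 9, 11, 12}
(Q \ R) \ (S^c ∩ R)^c = {}
((Q \ R) \ (S^c ∩ R)^c)^c = {1, 2, 3, 4, 5, 6, 7, 8, 9, 10, 11, 12, 13, 14}

{1, 2, 3, 4, 5, 6, 7, 8, 9, 10, 11, 12, 13, 14}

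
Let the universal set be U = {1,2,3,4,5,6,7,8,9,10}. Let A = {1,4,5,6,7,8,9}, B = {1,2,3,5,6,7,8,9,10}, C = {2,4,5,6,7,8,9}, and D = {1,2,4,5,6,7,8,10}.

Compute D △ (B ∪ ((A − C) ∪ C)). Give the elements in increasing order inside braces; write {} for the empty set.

{3,9}

A − C = {1}
(A − C) ∪ C = {1,2,4,5,6,7,8,9}
B ∪ ((A − C) ∪ C) = {1,2,3,4,5,6,7,8,9,10}
D △ (B ∪ ((A − C) ∪ C)) = {3,9}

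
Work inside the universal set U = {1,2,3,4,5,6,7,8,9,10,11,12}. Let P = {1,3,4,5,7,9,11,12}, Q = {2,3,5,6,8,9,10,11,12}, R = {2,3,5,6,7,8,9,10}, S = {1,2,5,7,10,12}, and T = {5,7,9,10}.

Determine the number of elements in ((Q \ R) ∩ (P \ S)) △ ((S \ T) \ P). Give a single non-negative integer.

2

Q \ R = {11,12}
P \ S = {3,4,9,11}
(Q \ R) ∩ (P \ S) = {11}
S \ T = {1,2,12}
(S \ T) \ P = {2}
((Q \ R) ∩ (P \ S)) △ ((S \ T) \ P) = {2,11}
|((Q \ R) ∩ (P \ S)) △ ((S \ T) \ P)| = 2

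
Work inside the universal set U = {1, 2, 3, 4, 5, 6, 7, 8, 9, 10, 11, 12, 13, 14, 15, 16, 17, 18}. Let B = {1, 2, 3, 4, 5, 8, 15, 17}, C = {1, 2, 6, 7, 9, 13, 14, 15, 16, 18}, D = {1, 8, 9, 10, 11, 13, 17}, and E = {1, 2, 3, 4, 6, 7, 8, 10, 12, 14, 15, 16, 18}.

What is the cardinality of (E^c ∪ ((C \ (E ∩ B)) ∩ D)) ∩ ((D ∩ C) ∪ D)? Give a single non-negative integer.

4

E^c = {5, 9, 11, 13, 17}
E ∩ B = {1, 2, 3, 4, 8, 15}
C \ (E ∩ B) = {6, 7, 9, 13, 14, 16, 18}
(C \ (E ∩ B)) ∩ D = {9, 13}
E^c ∪ ((C \ (E ∩ B)) ∩ D) = {5, 9, 11, 13, 17}
D ∩ C = {1, 9, 13}
(D ∩ C) ∪ D = {1, 8, 9, 10, 11, 13, 17}
(E^c ∪ ((C \ (E ∩ B)) ∩ D)) ∩ ((D ∩ C) ∪ D) = {9, 11, 13, 17}
|(E^c ∪ ((C \ (E ∩ B)) ∩ D)) ∩ ((D ∩ C) ∪ D)| = 4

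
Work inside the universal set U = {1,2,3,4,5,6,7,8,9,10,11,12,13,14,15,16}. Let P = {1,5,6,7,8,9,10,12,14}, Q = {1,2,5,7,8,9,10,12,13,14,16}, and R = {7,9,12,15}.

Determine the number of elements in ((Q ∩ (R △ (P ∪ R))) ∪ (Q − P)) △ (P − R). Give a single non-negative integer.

4

P ∪ R = {1,5,6,7,8,9,10,12,14,15}
R △ (P ∪ R) = {1,5,6,8,10,14}
Q ∩ (R △ (P ∪ R)) = {1,5,8,10,14}
Q − P = {2,13,16}
(Q ∩ (R △ (P ∪ R))) ∪ (Q − P) = {1,2,5,8,10,13,14,16}
P − R = {1,5,6,8,10,14}
((Q ∩ (R △ (P ∪ R))) ∪ (Q − P)) △ (P − R) = {2,6,13,16}
|((Q ∩ (R △ (P ∪ R))) ∪ (Q − P)) △ (P − R)| = 4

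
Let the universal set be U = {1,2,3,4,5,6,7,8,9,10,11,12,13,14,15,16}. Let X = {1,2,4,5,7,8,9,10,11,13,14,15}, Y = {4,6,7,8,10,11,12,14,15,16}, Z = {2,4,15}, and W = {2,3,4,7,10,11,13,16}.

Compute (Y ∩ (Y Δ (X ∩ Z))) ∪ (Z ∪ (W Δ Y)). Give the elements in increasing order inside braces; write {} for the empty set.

{2,3,4,6,7,8,10,11,12,13,14,15,16}

X ∩ Z = {2,4,15}
Y Δ (X ∩ Z) = {2,6,7,8,10,11,12,14,16}
Y ∩ (Y Δ (X ∩ Z)) = {6,7,8,10,11,12,14,16}
W Δ Y = {2,3,6,8,12,13,14,15}
Z ∪ (W Δ Y) = {2,3,4,6,8,12,13,14,15}
(Y ∩ (Y Δ (X ∩ Z))) ∪ (Z ∪ (W Δ Y)) = {2,3,4,6,7,8,10,11,12,13,14,15,16}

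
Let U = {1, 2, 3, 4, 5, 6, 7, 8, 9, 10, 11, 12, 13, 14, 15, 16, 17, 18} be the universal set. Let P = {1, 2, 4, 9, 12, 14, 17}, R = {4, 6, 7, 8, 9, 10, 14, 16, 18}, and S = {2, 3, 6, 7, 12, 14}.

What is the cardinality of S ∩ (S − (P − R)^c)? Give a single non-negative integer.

2

P − R = {1, 2, 12, 17}
(P − R)^c = {3, 4, 5, 6, 7, 8, 9, 10, 11, 13, 14, 15, 16, 18}
S − (P − R)^c = {2, 12}
S ∩ (S − (P − R)^c) = {2, 12}
|S ∩ (S − (P − R)^c)| = 2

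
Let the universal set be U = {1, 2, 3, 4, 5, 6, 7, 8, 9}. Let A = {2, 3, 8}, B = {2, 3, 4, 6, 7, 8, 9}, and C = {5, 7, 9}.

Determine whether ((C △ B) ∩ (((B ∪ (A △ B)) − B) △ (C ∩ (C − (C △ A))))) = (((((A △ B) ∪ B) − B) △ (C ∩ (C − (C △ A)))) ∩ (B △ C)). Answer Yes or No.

Yes

C △ B = {2, 3, 4, 5, 6, 8}
A △ B = {4, 6, 7, 9}
B ∪ (A △ B) = {2, 3, 4, 6, 7, 8, 9}
(B ∪ (A △ B)) − B = {}
C △ A = {2, 3, 5, 7, 8, 9}
C − (C △ A) = {}
C ∩ (C − (C △ A)) = {}
((B ∪ (A △ B)) − B) △ (C ∩ (C − (C △ A))) = {}
(C △ B) ∩ (((B ∪ (A △ B)) − B) △ (C ∩ (C − (C △ A)))) = {}
(A △ B) ∪ B = {2, 3, 4, 6, 7, 8, 9}
((A △ B) ∪ B) − B = {}
(((A △ B) ∪ B) − B) △ (C ∩ (C − (C △ A))) = {}
B △ C = {2, 3, 4, 5, 6, 8}
((((A △ B) ∪ B) − B) △ (C ∩ (C − (C △ A)))) ∩ (B △ C) = {}
Both equal {}, so (C △ B) ∩ (((B ∪ (A △ B)) − B) △ (C ∩ (C − (C △ A)))) = ((((A △ B) ∪ B) − B) △ (C ∩ (C − (C △ A)))) ∩ (B △ C).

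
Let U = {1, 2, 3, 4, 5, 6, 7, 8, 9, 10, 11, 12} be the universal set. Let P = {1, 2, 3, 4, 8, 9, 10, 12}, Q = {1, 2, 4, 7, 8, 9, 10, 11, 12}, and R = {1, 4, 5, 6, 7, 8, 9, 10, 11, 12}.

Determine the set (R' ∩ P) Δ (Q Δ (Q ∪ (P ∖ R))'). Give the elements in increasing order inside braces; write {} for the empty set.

R' = {2, 3}
R' ∩ P = {2, 3}
P ∖ R = {2, 3}
Q ∪ (P ∖ R) = {1, 2, 3, 4, 7, 8, 9, 10, 11, 12}
(Q ∪ (P ∖ R))' = {5, 6}
Q Δ (Q ∪ (P ∖ R))' = {1, 2, 4, 5, 6, 7, 8, 9, 10, 11, 12}
(R' ∩ P) Δ (Q Δ (Q ∪ (P ∖ R))') = {1, 3, 4, 5, 6, 7, 8, 9, 10, 11, 12}

{1, 3, 4, 5, 6, 7, 8, 9, 10, 11, 12}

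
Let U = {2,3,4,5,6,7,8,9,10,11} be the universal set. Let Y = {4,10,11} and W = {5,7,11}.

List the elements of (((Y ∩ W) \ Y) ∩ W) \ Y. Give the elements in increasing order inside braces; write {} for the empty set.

{}

Y ∩ W = {11}
(Y ∩ W) \ Y = {}
((Y ∩ W) \ Y) ∩ W = {}
(((Y ∩ W) \ Y) ∩ W) \ Y = {}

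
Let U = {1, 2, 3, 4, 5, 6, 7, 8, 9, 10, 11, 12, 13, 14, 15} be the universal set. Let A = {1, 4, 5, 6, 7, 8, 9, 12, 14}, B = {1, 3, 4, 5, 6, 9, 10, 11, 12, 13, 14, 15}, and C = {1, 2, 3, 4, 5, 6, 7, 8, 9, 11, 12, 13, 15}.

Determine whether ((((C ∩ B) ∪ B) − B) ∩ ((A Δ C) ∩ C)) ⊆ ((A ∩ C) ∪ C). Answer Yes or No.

C ∩ B = {1, 3, 4, 5, 6, 9, 11, 12, 13, 15}
(C ∩ B) ∪ B = {1, 3, 4, 5, 6, 9, 10, 11, 12, 13, 14, 15}
((C ∩ B) ∪ B) − B = {}
A Δ C = {2, 3, 11, 13, 14, 15}
(A Δ C) ∩ C = {2, 3, 11, 13, 15}
(((C ∩ B) ∪ B) − B) ∩ ((A Δ C) ∩ C) = {}
A ∩ C = {1, 4, 5, 6, 7, 8, 9, 12}
(A ∩ C) ∪ C = {1, 2, 3, 4, 5, 6, 7, 8, 9, 11, 12, 13, 15}
Every element of {} is in {1, 2, 3, 4, 5, 6, 7, 8, 9, 11, 12, 13, 15}, so (((C ∩ B) ∪ B) − B) ∩ ((A Δ C) ∩ C) ⊆ (A ∩ C) ∪ C.

Yes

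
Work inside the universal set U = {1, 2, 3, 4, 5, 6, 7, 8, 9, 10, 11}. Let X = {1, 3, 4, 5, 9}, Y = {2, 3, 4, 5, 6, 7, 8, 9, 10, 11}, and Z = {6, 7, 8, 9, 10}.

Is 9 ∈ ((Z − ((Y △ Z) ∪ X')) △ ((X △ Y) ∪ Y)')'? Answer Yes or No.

9 ∈ Y and 9 ∈ Z, so 9 ∉ Y △ Z
9 ∈ X, so 9 ∉ X'
9 ∉ (Y △ Z) and 9 ∉ X', so 9 ∉ (Y △ Z) ∪ X'
9 ∈ Z and 9 ∉ ((Y △ Z) ∪ X'), so 9 ∈ Z − ((Y △ Z) ∪ X')
9 ∈ X and 9 ∈ Y, so 9 ∉ X △ Y
9 ∉ (X △ Y) and 9 ∈ Y, so 9 ∈ (X △ Y) ∪ Y
9 ∉ ((X △ Y) ∪ Y)' since 9 ∈ ((X △ Y) ∪ Y)
9 ∈ (Z − ((Y △ Z) ∪ X')) and 9 ∉ ((X △ Y) ∪ Y)', so 9 ∈ (Z − ((Y △ Z) ∪ X')) △ ((X △ Y) ∪ Y)'
9 ∉ ((Z − ((Y △ Z) ∪ X')) △ ((X △ Y) ∪ Y)')' since 9 ∈ ((Z − ((Y △ Z) ∪ X')) △ ((X △ Y) ∪ Y)')

No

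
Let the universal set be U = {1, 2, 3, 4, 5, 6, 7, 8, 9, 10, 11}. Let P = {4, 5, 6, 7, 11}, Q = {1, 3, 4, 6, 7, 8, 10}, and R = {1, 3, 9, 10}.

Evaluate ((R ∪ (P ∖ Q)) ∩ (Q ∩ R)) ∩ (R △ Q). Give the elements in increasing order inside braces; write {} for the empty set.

{}

P ∖ Q = {5, 11}
R ∪ (P ∖ Q) = {1, 3, 5, 9, 10, 11}
Q ∩ R = {1, 3, 10}
(R ∪ (P ∖ Q)) ∩ (Q ∩ R) = {1, 3, 10}
R △ Q = {4, 6, 7, 8, 9}
((R ∪ (P ∖ Q)) ∩ (Q ∩ R)) ∩ (R △ Q) = {}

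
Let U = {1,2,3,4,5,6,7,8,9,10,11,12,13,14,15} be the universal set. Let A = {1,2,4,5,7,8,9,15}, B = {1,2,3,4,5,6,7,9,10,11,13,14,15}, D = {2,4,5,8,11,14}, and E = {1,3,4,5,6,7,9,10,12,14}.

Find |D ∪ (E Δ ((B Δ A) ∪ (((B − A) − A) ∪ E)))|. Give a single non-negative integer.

B Δ A = {3,6,8,10,11,13,14}
B − A = {3,6,10,11,13,14}
(B − A) − A = {3,6,10,11,13,14}
((B − A) − A) ∪ E = {1,3,4,5,6,7,9,10,11,12,13,14}
(B Δ A) ∪ (((B − A) − A) ∪ E) = {1,3,4,5,6,7,8,9,10,11,12,13,14}
E Δ ((B Δ A) ∪ (((B − A) − A) ∪ E)) = {8,11,13}
D ∪ (E Δ ((B Δ A) ∪ (((B − A) − A) ∪ E))) = {2,4,5,8,11,13,14}
|D ∪ (E Δ ((B Δ A) ∪ (((B − A) − A) ∪ E)))| = 7

7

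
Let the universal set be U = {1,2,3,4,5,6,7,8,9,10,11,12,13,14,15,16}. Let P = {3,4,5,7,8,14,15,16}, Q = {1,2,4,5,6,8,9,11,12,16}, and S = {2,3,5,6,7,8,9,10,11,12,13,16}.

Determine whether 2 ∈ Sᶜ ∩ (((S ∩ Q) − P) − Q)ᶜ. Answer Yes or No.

No

2 ∈ S, so 2 ∉ Sᶜ
2 ∈ S and 2 ∈ Q, so 2 ∈ S ∩ Q
2 ∈ (S ∩ Q) and 2 ∉ P, so 2 ∈ (S ∩ Q) − P
2 ∈ ((S ∩ Q) − P) and 2 ∈ Q, so 2 ∉ ((S ∩ Q) − P) − Q
2 ∈ (((S ∩ Q) − P) − Q)ᶜ since 2 ∉ (((S ∩ Q) − P) − Q)
2 ∉ Sᶜ and 2 ∈ (((S ∩ Q) − P) − Q)ᶜ, so 2 ∉ Sᶜ ∩ (((S ∩ Q) − P) − Q)ᶜ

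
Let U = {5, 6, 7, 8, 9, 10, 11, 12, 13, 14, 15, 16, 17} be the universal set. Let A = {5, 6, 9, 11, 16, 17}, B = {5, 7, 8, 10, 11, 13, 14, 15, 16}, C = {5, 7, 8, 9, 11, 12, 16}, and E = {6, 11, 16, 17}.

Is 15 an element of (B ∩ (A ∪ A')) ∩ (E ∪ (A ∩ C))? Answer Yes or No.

15 ∉ A, so 15 ∈ A'
15 ∉ A and 15 ∈ A', so 15 ∈ A ∪ A'
15 ∈ B and 15 ∈ (A ∪ A'), so 15 ∈ B ∩ (A ∪ A')
15 ∉ A and 15 ∉ C, so 15 ∉ A ∩ C
15 ∉ E and 15 ∉ (A ∩ C), so 15 ∉ E ∪ (A ∩ C)
15 ∈ (B ∩ (A ∪ A')) and 15 ∉ (E ∪ (A ∩ C)), so 15 ∉ (B ∩ (A ∪ A')) ∩ (E ∪ (A ∩ C))

No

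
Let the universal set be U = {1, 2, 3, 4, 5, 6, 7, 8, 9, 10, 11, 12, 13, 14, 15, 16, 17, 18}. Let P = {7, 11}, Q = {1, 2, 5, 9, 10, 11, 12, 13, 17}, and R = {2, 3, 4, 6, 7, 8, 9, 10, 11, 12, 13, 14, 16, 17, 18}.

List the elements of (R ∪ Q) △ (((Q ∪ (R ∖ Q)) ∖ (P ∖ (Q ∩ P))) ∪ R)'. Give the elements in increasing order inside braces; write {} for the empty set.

{1, 2, 3, 4, 5, 6, 7, 8, 9, 10, 11, 12, 13, 14, 15, 16, 17, 18}

R ∪ Q = {1, 2, 3, 4, 5, 6, 7, 8, 9, 10, 11, 12, 13, 14, 16, 17, 18}
R ∖ Q = {3, 4, 6, 7, 8, 14, 16, 18}
Q ∪ (R ∖ Q) = {1, 2, 3, 4, 5, 6, 7, 8, 9, 10, 11, 12, 13, 14, 16, 17, 18}
Q ∩ P = {11}
P ∖ (Q ∩ P) = {7}
(Q ∪ (R ∖ Q)) ∖ (P ∖ (Q ∩ P)) = {1, 2, 3, 4, 5, 6, 8, 9, 10, 11, 12, 13, 14, 16, 17, 18}
((Q ∪ (R ∖ Q)) ∖ (P ∖ (Q ∩ P))) ∪ R = {1, 2, 3, 4, 5, 6, 7, 8, 9, 10, 11, 12, 13, 14, 16, 17, 18}
(((Q ∪ (R ∖ Q)) ∖ (P ∖ (Q ∩ P))) ∪ R)' = {15}
(R ∪ Q) △ (((Q ∪ (R ∖ Q)) ∖ (P ∖ (Q ∩ P))) ∪ R)' = {1, 2, 3, 4, 5, 6, 7, 8, 9, 10, 11, 12, 13, 14, 15, 16, 17, 18}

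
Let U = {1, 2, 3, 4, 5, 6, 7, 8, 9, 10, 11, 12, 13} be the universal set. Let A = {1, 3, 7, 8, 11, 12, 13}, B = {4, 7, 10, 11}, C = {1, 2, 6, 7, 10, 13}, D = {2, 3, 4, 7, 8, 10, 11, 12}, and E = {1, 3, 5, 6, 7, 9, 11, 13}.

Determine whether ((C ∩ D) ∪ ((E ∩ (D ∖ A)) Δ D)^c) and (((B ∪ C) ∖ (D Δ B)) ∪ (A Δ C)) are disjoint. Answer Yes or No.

C ∩ D = {2, 7, 10}
D ∖ A = {2, 4, 10}
E ∩ (D ∖ A) = {}
(E ∩ (D ∖ A)) Δ D = {2, 3, 4, 7, 8, 10, 11, 12}
((E ∩ (D ∖ A)) Δ D)^c = {1, 5, 6, 9, 13}
(C ∩ D) ∪ ((E ∩ (D ∖ A)) Δ D)^c = {1, 2, 5, 6, 7, 9, 10, 13}
B ∪ C = {1, 2, 4, 6, 7, 10, 11, 13}
D Δ B = {2, 3, 8, 12}
(B ∪ C) ∖ (D Δ B) = {1, 4, 6, 7, 10, 11, 13}
A Δ C = {2, 3, 6, 8, 10, 11, 12}
((B ∪ C) ∖ (D Δ B)) ∪ (A Δ C) = {1, 2, 3, 4, 6, 7, 8, 10, 11, 12, 13}
1 lies in both, so they are not disjoint.

No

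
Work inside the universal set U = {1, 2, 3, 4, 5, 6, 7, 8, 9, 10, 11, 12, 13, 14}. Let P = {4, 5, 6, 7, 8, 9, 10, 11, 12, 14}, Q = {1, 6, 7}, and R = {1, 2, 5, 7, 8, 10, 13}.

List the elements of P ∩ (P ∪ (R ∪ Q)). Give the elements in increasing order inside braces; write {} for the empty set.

{4, 5, 6, 7, 8, 9, 10, 11, 12, 14}

R ∪ Q = {1, 2, 5, 6, 7, 8, 10, 13}
P ∪ (R ∪ Q) = {1, 2, 4, 5, 6, 7, 8, 9, 10, 11, 12, 13, 14}
P ∩ (P ∪ (R ∪ Q)) = {4, 5, 6, 7, 8, 9, 10, 11, 12, 14}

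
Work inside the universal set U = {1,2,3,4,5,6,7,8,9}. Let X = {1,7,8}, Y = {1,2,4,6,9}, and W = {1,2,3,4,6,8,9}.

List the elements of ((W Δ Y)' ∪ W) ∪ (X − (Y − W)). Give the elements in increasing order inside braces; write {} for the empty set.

{1,2,3,4,5,6,7,8,9}

W Δ Y = {3,8}
(W Δ Y)' = {1,2,4,5,6,7,9}
(W Δ Y)' ∪ W = {1,2,3,4,5,6,7,8,9}
Y − W = {}
X − (Y − W) = {1,7,8}
((W Δ Y)' ∪ W) ∪ (X − (Y − W)) = {1,2,3,4,5,6,7,8,9}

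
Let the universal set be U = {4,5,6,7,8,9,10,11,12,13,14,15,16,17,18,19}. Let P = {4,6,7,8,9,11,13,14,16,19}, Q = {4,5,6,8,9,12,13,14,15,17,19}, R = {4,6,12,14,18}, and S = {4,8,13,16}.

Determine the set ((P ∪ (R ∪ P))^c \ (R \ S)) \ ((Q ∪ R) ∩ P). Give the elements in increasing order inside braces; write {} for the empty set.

R ∪ P = {4,6,7,8,9,11,12,13,14,16,18,19}
P ∪ (R ∪ P) = {4,6,7,8,9,11,12,13,14,16,18,19}
(P ∪ (R ∪ P))^c = {5,10,15,17}
R \ S = {6,12,14,18}
(P ∪ (R ∪ P))^c \ (R \ S) = {5,10,15,17}
Q ∪ R = {4,5,6,8,9,12,13,14,15,17,18,19}
(Q ∪ R) ∩ P = {4,6,8,9,13,14,19}
((P ∪ (R ∪ P))^c \ (R \ S)) \ ((Q ∪ R) ∩ P) = {5,10,15,17}

{5,10,15,17}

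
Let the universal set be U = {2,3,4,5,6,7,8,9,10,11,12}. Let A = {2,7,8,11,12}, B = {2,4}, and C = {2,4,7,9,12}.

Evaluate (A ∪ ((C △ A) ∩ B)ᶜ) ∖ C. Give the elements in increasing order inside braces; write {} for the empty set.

{3,5,6,8,10,11}

C △ A = {4,8,9,11}
(C △ A) ∩ B = {4}
((C △ A) ∩ B)ᶜ = {2,3,5,6,7,8,9,10,11,12}
A ∪ ((C △ A) ∩ B)ᶜ = {2,3,5,6,7,8,9,10,11,12}
(A ∪ ((C △ A) ∩ B)ᶜ) ∖ C = {3,5,6,8,10,11}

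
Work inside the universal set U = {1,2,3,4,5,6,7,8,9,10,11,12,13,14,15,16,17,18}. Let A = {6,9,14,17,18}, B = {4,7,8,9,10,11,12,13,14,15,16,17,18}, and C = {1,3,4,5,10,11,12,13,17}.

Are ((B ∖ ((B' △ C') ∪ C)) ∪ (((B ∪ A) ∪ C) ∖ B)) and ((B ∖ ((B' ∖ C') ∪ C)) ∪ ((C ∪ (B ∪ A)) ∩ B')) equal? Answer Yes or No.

B' = {1,2,3,5,6}
C' = {2,6,7,8,9,14,15,16,18}
B' △ C' = {1,3,5,7,8,9,14,15,16,18}
(B' △ C') ∪ C = {1,3,4,5,7,8,9,10,11,12,13,14,15,16,17,18}
B ∖ ((B' △ C') ∪ C) = {}
B ∪ A = {4,6,7,8,9,10,11,12,13,14,15,16,17,18}
(B ∪ A) ∪ C = {1,3,4,5,6,7,8,9,10,11,12,13,14,15,16,17,18}
((B ∪ A) ∪ C) ∖ B = {1,3,5,6}
(B ∖ ((B' △ C') ∪ C)) ∪ (((B ∪ A) ∪ C) ∖ B) = {1,3,5,6}
B' ∖ C' = {1,3,5}
(B' ∖ C') ∪ C = {1,3,4,5,10,11,12,13,17}
B ∖ ((B' ∖ C') ∪ C) = {7,8,9,14,15,16,18}
C ∪ (B ∪ A) = {1,3,4,5,6,7,8,9,10,11,12,13,14,15,16,17,18}
(C ∪ (B ∪ A)) ∩ B' = {1,3,5,6}
(B ∖ ((B' ∖ C') ∪ C)) ∪ ((C ∪ (B ∪ A)) ∩ B') = {1,3,5,6,7,8,9,14,15,16,18}
7 ∈ (B ∖ ((B' ∖ C') ∪ C)) ∪ ((C ∪ (B ∪ A)) ∩ B') but 7 ∉ (B ∖ ((B' △ C') ∪ C)) ∪ (((B ∪ A) ∪ C) ∖ B), so they differ.

No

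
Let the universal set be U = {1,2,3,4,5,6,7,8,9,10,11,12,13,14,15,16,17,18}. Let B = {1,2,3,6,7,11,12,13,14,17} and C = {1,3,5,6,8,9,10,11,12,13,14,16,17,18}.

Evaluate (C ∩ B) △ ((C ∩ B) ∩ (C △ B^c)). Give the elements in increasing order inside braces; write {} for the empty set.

C ∩ B = {1,3,6,11,12,13,14,17}
B^c = {4,5,8,9,10,15,16,18}
C △ B^c = {1,3,4,6,11,12,13,14,15,17}
(C ∩ B) ∩ (C △ B^c) = {1,3,6,11,12,13,14,17}
(C ∩ B) △ ((C ∩ B) ∩ (C △ B^c)) = {}

{}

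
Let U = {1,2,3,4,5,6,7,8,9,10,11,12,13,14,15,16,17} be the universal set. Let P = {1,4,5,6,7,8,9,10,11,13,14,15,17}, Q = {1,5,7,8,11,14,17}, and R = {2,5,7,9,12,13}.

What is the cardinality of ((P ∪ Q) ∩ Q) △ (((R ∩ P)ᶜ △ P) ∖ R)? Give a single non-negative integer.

P ∪ Q = {1,4,5,6,7,8,9,10,11,13,14,15,17}
(P ∪ Q) ∩ Q = {1,5,7,8,11,14,17}
R ∩ P = {5,7,9,13}
(R ∩ P)ᶜ = {1,2,3,4,6,8,10,11,12,14,15,16,17}
(R ∩ P)ᶜ △ P = {2,3,5,7,9,12,13,16}
((R ∩ P)ᶜ △ P) ∖ R = {3,16}
((P ∪ Q) ∩ Q) △ (((R ∩ P)ᶜ △ P) ∖ R) = {1,3,5,7,8,11,14,16,17}
|((P ∪ Q) ∩ Q) △ (((R ∩ P)ᶜ △ P) ∖ R)| = 9

9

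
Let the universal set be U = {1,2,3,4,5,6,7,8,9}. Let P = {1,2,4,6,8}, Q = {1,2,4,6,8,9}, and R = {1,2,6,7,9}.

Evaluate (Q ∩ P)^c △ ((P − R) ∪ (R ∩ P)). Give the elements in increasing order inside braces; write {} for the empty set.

{1,2,3,4,5,6,7,8,9}

Q ∩ P = {1,2,4,6,8}
(Q ∩ P)^c = {3,5,7,9}
P − R = {4,8}
R ∩ P = {1,2,6}
(P − R) ∪ (R ∩ P) = {1,2,4,6,8}
(Q ∩ P)^c △ ((P − R) ∪ (R ∩ P)) = {1,2,3,4,5,6,7,8,9}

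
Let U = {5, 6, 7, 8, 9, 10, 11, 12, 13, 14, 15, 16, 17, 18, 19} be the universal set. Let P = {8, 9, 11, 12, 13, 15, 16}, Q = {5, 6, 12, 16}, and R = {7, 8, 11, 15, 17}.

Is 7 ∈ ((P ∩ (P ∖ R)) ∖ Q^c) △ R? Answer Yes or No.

Yes

7 ∉ P and 7 ∈ R, so 7 ∉ P ∖ R
7 ∉ P and 7 ∉ (P ∖ R), so 7 ∉ P ∩ (P ∖ R)
7 ∉ Q, so 7 ∈ Q^c
7 ∉ (P ∩ (P ∖ R)) and 7 ∈ Q^c, so 7 ∉ (P ∩ (P ∖ R)) ∖ Q^c
7 ∉ ((P ∩ (P ∖ R)) ∖ Q^c) and 7 ∈ R, so 7 ∈ ((P ∩ (P ∖ R)) ∖ Q^c) △ R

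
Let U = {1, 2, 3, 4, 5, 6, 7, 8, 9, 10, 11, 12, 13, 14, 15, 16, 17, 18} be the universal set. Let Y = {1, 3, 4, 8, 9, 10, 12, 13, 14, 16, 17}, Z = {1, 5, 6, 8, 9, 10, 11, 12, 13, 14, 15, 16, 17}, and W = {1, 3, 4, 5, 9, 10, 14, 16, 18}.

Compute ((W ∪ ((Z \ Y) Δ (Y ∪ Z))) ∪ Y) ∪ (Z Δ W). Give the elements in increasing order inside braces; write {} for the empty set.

Z \ Y = {5, 6, 11, 15}
Y ∪ Z = {1, 3, 4, 5, 6, 8, 9, 10, 11, 12, 13, 14, 15, 16, 17}
(Z \ Y) Δ (Y ∪ Z) = {1, 3, 4, 8, 9, 10, 12, 13, 14, 16, 17}
W ∪ ((Z \ Y) Δ (Y ∪ Z)) = {1, 3, 4, 5, 8, 9, 10, 12, 13, 14, 16, 17, 18}
(W ∪ ((Z \ Y) Δ (Y ∪ Z))) ∪ Y = {1, 3, 4, 5, 8, 9, 10, 12, 13, 14, 16, 17, 18}
Z Δ W = {3, 4, 6, 8, 11, 12, 13, 15, 17, 18}
((W ∪ ((Z \ Y) Δ (Y ∪ Z))) ∪ Y) ∪ (Z Δ W) = {1, 3, 4, 5, 6, 8, 9, 10, 11, 12, 13, 14, 15, 16, 17, 18}

{1, 3, 4, 5, 6, 8, 9, 10, 11, 12, 13, 14, 15, 16, 17, 18}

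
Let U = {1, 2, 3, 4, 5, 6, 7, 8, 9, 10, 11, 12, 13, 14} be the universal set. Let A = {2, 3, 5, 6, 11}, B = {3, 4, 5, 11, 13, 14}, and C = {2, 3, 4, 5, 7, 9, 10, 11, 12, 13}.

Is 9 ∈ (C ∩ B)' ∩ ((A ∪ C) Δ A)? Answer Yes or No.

Yes

9 ∈ C and 9 ∉ B, so 9 ∉ C ∩ B
9 ∈ (C ∩ B)' since 9 ∉ (C ∩ B)
9 ∉ A and 9 ∈ C, so 9 ∈ A ∪ C
9 ∈ (A ∪ C) and 9 ∉ A, so 9 ∈ (A ∪ C) Δ A
9 ∈ (C ∩ B)' and 9 ∈ ((A ∪ C) Δ A), so 9 ∈ (C ∩ B)' ∩ ((A ∪ C) Δ A)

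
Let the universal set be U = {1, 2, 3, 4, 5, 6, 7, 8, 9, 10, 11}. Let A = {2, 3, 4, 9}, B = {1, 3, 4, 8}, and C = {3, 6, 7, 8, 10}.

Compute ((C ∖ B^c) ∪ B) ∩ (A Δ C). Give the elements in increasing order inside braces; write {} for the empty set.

{4, 8}

B^c = {2, 5, 6, 7, 9, 10, 11}
C ∖ B^c = {3, 8}
(C ∖ B^c) ∪ B = {1, 3, 4, 8}
A Δ C = {2, 4, 6, 7, 8, 9, 10}
((C ∖ B^c) ∪ B) ∩ (A Δ C) = {4, 8}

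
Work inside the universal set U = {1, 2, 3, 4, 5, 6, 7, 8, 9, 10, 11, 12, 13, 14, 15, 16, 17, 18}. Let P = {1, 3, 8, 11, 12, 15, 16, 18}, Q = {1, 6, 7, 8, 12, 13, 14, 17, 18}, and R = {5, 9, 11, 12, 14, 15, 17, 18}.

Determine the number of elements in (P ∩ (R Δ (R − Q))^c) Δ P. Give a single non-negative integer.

2

R − Q = {5, 9, 11, 15}
R Δ (R − Q) = {12, 14, 17, 18}
(R Δ (R − Q))^c = {1, 2, 3, 4, 5, 6, 7, 8, 9, 10, 11, 13, 15, 16}
P ∩ (R Δ (R − Q))^c = {1, 3, 8, 11, 15, 16}
(P ∩ (R Δ (R − Q))^c) Δ P = {12, 18}
|(P ∩ (R Δ (R − Q))^c) Δ P| = 2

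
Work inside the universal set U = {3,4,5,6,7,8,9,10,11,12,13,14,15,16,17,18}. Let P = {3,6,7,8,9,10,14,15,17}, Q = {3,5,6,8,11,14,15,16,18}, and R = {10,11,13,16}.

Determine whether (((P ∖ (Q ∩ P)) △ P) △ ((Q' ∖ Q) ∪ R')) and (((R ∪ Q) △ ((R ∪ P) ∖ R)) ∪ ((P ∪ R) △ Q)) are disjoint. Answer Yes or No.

Q ∩ P = {3,6,8,14,15}
P ∖ (Q ∩ P) = {7,9,10,17}
(P ∖ (Q ∩ P)) △ P = {3,6,8,14,15}
Q' = {4,7,9,10,12,13,17}
Q' ∖ Q = {4,7,9,10,12,13,17}
R' = {3,4,5,6,7,8,9,12,14,15,17,18}
(Q' ∖ Q) ∪ R' = {3,4,5,6,7,8,9,10,12,13,14,15,17,18}
((P ∖ (Q ∩ P)) △ P) △ ((Q' ∖ Q) ∪ R') = {4,5,7,9,10,12,13,17,18}
R ∪ Q = {3,5,6,8,10,11,13,14,15,16,18}
R ∪ P = {3,6,7,8,9,10,11,13,14,15,16,17}
(R ∪ P) ∖ R = {3,6,7,8,9,14,15,17}
(R ∪ Q) △ ((R ∪ P) ∖ R) = {5,7,9,10,11,13,16,17,18}
P ∪ R = {3,6,7,8,9,10,11,13,14,15,16,17}
(P ∪ R) △ Q = {5,7,9,10,13,17,18}
((R ∪ Q) △ ((R ∪ P) ∖ R)) ∪ ((P ∪ R) △ Q) = {5,7,9,10,11,13,16,17,18}
5 lies in both, so they are not disjoint.

No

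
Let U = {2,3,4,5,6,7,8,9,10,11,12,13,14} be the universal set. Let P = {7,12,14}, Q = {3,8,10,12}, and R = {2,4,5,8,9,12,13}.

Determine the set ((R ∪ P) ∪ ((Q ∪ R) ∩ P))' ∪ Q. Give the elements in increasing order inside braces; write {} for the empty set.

{3,6,8,10,11,12}

R ∪ P = {2,4,5,7,8,9,12,13,14}
Q ∪ R = {2,3,4,5,8,9,10,12,13}
(Q ∪ R) ∩ P = {12}
(R ∪ P) ∪ ((Q ∪ R) ∩ P) = {2,4,5,7,8,9,12,13,14}
((R ∪ P) ∪ ((Q ∪ R) ∩ P))' = {3,6,10,11}
((R ∪ P) ∪ ((Q ∪ R) ∩ P))' ∪ Q = {3,6,8,10,11,12}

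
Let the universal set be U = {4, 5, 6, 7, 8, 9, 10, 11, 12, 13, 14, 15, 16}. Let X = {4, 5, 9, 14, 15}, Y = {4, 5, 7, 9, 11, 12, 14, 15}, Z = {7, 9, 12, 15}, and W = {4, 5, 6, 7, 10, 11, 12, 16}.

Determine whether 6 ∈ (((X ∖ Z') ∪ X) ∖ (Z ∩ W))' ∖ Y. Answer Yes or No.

Yes

6 ∉ Z, so 6 ∈ Z'
6 ∉ X and 6 ∈ Z', so 6 ∉ X ∖ Z'
6 ∉ (X ∖ Z') and 6 ∉ X, so 6 ∉ (X ∖ Z') ∪ X
6 ∉ Z and 6 ∈ W, so 6 ∉ Z ∩ W
6 ∉ ((X ∖ Z') ∪ X) and 6 ∉ (Z ∩ W), so 6 ∉ ((X ∖ Z') ∪ X) ∖ (Z ∩ W)
6 ∈ (((X ∖ Z') ∪ X) ∖ (Z ∩ W))' since 6 ∉ (((X ∖ Z') ∪ X) ∖ (Z ∩ W))
6 ∈ (((X ∖ Z') ∪ X) ∖ (Z ∩ W))' and 6 ∉ Y, so 6 ∈ (((X ∖ Z') ∪ X) ∖ (Z ∩ W))' ∖ Y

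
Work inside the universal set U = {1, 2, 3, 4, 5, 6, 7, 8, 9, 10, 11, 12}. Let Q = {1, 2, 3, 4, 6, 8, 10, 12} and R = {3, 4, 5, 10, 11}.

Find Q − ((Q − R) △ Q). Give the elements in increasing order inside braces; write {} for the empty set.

{1, 2, 6, 8, 12}

Q − R = {1, 2, 6, 8, 12}
(Q − R) △ Q = {3, 4, 10}
Q − ((Q − R) △ Q) = {1, 2, 6, 8, 12}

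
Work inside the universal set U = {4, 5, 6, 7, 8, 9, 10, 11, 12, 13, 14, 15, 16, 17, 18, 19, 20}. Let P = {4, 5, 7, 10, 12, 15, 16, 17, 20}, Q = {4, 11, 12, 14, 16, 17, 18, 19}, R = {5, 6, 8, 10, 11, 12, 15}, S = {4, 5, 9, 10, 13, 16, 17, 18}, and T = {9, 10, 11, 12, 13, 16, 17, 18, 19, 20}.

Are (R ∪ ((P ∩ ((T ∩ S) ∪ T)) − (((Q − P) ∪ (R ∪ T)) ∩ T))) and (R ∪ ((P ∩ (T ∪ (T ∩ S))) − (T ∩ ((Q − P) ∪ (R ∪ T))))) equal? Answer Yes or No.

T ∩ S = {9, 10, 13, 16, 17, 18}
(T ∩ S) ∪ T = {9, 10, 11, 12, 13, 16, 17, 18, 19, 20}
P ∩ ((T ∩ S) ∪ T) = {10, 12, 16, 17, 20}
Q − P = {11, 14, 18, 19}
R ∪ T = {5, 6, 8, 9, 10, 11, 12, 13, 15, 16, 17, 18, 19, 20}
(Q − P) ∪ (R ∪ T) = {5, 6, 8, 9, 10, 11, 12, 13, 14, 15, 16, 17, 18, 19, 20}
((Q − P) ∪ (R ∪ T)) ∩ T = {9, 10, 11, 12, 13, 16, 17, 18, 19, 20}
(P ∩ ((T ∩ S) ∪ T)) − (((Q − P) ∪ (R ∪ T)) ∩ T) = {}
R ∪ ((P ∩ ((T ∩ S) ∪ T)) − (((Q − P) ∪ (R ∪ T)) ∩ T)) = {5, 6, 8, 10, 11, 12, 15}
T ∪ (T ∩ S) = {9, 10, 11, 12, 13, 16, 17, 18, 19, 20}
P ∩ (T ∪ (T ∩ S)) = {10, 12, 16, 17, 20}
T ∩ ((Q − P) ∪ (R ∪ T)) = {9, 10, 11, 12, 13, 16, 17, 18, 19, 20}
(P ∩ (T ∪ (T ∩ S))) − (T ∩ ((Q − P) ∪ (R ∪ T))) = {}
R ∪ ((P ∩ (T ∪ (T ∩ S))) − (T ∩ ((Q − P) ∪ (R ∪ T)))) = {5, 6, 8, 10, 11, 12, 15}
Both equal {5, 6, 8, 10, 11, 12, 15}, so R ∪ ((P ∩ ((T ∩ S) ∪ T)) − (((Q − P) ∪ (R ∪ T)) ∩ T)) = R ∪ ((P ∩ (T ∪ (T ∩ S))) − (T ∩ ((Q − P) ∪ (R ∪ T)))).

Yes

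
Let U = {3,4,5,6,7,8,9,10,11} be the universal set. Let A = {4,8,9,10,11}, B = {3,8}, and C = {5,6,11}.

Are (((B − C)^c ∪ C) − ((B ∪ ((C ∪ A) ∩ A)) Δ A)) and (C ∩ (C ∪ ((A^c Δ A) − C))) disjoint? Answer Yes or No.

No

B − C = {3,8}
(B − C)^c = {4,5,6,7,9,10,11}
(B − C)^c ∪ C = {4,5,6,7,9,10,11}
C ∪ A = {4,5,6,8,9,10,11}
(C ∪ A) ∩ A = {4,8,9,10,11}
B ∪ ((C ∪ A) ∩ A) = {3,4,8,9,10,11}
(B ∪ ((C ∪ A) ∩ A)) Δ A = {3}
((B − C)^c ∪ C) − ((B ∪ ((C ∪ A) ∩ A)) Δ A) = {4,5,6,7,9,10,11}
A^c = {3,5,6,7}
A^c Δ A = {3,4,5,6,7,8,9,10,11}
(A^c Δ A) − C = {3,4,7,8,9,10}
C ∪ ((A^c Δ A) − C) = {3,4,5,6,7,8,9,10,11}
C ∩ (C ∪ ((A^c Δ A) − C)) = {5,6,11}
5 lies in both, so they are not disjoint.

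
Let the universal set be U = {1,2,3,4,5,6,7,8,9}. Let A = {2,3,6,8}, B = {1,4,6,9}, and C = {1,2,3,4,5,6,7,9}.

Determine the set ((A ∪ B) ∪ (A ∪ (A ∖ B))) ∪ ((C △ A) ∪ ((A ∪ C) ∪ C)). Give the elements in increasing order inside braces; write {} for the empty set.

{1,2,3,4,5,6,7,8,9}

A ∪ B = {1,2,3,4,6,8,9}
A ∖ B = {2,3,8}
A ∪ (A ∖ B) = {2,3,6,8}
(A ∪ B) ∪ (A ∪ (A ∖ B)) = {1,2,3,4,6,8,9}
C △ A = {1,4,5,7,8,9}
A ∪ C = {1,2,3,4,5,6,7,8,9}
(A ∪ C) ∪ C = {1,2,3,4,5,6,7,8,9}
(C △ A) ∪ ((A ∪ C) ∪ C) = {1,2,3,4,5,6,7,8,9}
((A ∪ B) ∪ (A ∪ (A ∖ B))) ∪ ((C △ A) ∪ ((A ∪ C) ∪ C)) = {1,2,3,4,5,6,7,8,9}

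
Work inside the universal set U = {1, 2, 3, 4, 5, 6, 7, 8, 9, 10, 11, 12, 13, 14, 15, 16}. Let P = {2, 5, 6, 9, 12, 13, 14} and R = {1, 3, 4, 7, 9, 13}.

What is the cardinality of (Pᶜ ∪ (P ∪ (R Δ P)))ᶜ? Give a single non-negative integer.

Pᶜ = {1, 3, 4, 7, 8, 10, 11, 15, 16}
R Δ P = {1, 2, 3, 4, 5, 6, 7, 12, 14}
P ∪ (R Δ P) = {1, 2, 3, 4, 5, 6, 7, 9, 12, 13, 14}
Pᶜ ∪ (P ∪ (R Δ P)) = {1, 2, 3, 4, 5, 6, 7, 8, 9, 10, 11, 12, 13, 14, 15, 16}
(Pᶜ ∪ (P ∪ (R Δ P)))ᶜ = {}
|(Pᶜ ∪ (P ∪ (R Δ P)))ᶜ| = 0

0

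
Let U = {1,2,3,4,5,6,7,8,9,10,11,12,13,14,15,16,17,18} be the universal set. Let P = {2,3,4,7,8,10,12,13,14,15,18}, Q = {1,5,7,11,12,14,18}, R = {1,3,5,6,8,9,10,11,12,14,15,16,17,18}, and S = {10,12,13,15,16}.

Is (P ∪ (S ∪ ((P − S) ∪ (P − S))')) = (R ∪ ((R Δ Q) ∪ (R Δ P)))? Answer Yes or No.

Yes

P − S = {2,3,4,7,8,14,18}
(P − S) ∪ (P − S) = {2,3,4,7,8,14,18}
((P − S) ∪ (P − S))' = {1,5,6,9,10,11,12,13,15,16,17}
S ∪ ((P − S) ∪ (P − S))' = {1,5,6,9,10,11,12,13,15,16,17}
P ∪ (S ∪ ((P − S) ∪ (P − S))') = {1,2,3,4,5,6,7,8,9,10,11,12,13,14,15,16,17,18}
R Δ Q = {3,6,7,8,9,10,15,16,17}
R Δ P = {1,2,4,5,6,7,9,11,13,16,17}
(R Δ Q) ∪ (R Δ P) = {1,2,3,4,5,6,7,8,9,10,11,13,15,16,17}
R ∪ ((R Δ Q) ∪ (R Δ P)) = {1,2,3,4,5,6,7,8,9,10,11,12,13,14,15,16,17,18}
Both equal {1,2,3,4,5,6,7,8,9,10,11,12,13,14,15,16,17,18}, so P ∪ (S ∪ ((P − S) ∪ (P − S))') = R ∪ ((R Δ Q) ∪ (R Δ P)).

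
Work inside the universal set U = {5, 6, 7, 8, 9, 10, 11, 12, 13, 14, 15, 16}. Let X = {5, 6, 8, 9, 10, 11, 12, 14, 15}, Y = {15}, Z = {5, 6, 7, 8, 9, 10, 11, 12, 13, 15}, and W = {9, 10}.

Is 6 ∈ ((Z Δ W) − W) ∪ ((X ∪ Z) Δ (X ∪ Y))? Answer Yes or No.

Yes

6 ∈ Z and 6 ∉ W, so 6 ∈ Z Δ W
6 ∈ (Z Δ W) and 6 ∉ W, so 6 ∈ (Z Δ W) − W
6 ∈ X and 6 ∈ Z, so 6 ∈ X ∪ Z
6 ∈ X and 6 ∉ Y, so 6 ∈ X ∪ Y
6 ∈ (X ∪ Z) and 6 ∈ (X ∪ Y), so 6 ∉ (X ∪ Z) Δ (X ∪ Y)
6 ∈ ((Z Δ W) − W) and 6 ∉ ((X ∪ Z) Δ (X ∪ Y)), so 6 ∈ ((Z Δ W) − W) ∪ ((X ∪ Z) Δ (X ∪ Y))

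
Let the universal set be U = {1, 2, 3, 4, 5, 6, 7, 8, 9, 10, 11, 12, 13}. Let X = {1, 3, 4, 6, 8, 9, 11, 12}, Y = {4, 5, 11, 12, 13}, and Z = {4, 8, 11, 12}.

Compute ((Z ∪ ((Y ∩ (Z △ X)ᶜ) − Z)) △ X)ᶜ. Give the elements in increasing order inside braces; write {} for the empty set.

{2, 4, 7, 8, 10, 11, 12}

Z △ X = {1, 3, 6, 9}
(Z △ X)ᶜ = {2, 4, 5, 7, 8, 10, 11, 12, 13}
Y ∩ (Z △ X)ᶜ = {4, 5, 11, 12, 13}
(Y ∩ (Z △ X)ᶜ) − Z = {5, 13}
Z ∪ ((Y ∩ (Z △ X)ᶜ) − Z) = {4, 5, 8, 11, 12, 13}
(Z ∪ ((Y ∩ (Z △ X)ᶜ) − Z)) △ X = {1, 3, 5, 6, 9, 13}
((Z ∪ ((Y ∩ (Z △ X)ᶜ) − Z)) △ X)ᶜ = {2, 4, 7, 8, 10, 11, 12}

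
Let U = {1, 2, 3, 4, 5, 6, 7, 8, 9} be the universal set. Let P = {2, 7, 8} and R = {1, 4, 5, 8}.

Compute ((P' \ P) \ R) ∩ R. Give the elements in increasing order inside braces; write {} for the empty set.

{}

P' = {1, 3, 4, 5, 6, 9}
P' \ P = {1, 3, 4, 5, 6, 9}
(P' \ P) \ R = {3, 6, 9}
((P' \ P) \ R) ∩ R = {}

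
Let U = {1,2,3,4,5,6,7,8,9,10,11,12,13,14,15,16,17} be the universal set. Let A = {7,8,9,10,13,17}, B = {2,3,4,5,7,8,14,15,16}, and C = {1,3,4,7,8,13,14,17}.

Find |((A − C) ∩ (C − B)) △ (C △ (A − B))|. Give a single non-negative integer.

8

A − C = {9,10}
C − B = {1,13,17}
(A − C) ∩ (C − B) = {}
A − B = {9,10,13,17}
C △ (A − B) = {1,3,4,7,8,9,10,14}
((A − C) ∩ (C − B)) △ (C △ (A − B)) = {1,3,4,7,8,9,10,14}
|((A − C) ∩ (C − B)) △ (C △ (A − B))| = 8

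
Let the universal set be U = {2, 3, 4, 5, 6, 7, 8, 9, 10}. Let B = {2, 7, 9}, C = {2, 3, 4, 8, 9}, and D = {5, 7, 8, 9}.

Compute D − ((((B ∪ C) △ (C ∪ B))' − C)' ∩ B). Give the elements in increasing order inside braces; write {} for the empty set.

{5, 7, 8}

B ∪ C = {2, 3, 4, 7, 8, 9}
C ∪ B = {2, 3, 4, 7, 8, 9}
(B ∪ C) △ (C ∪ B) = {}
((B ∪ C) △ (C ∪ B))' = {2, 3, 4, 5, 6, 7, 8, 9, 10}
((B ∪ C) △ (C ∪ B))' − C = {5, 6, 7, 10}
(((B ∪ C) △ (C ∪ B))' − C)' = {2, 3, 4, 8, 9}
(((B ∪ C) △ (C ∪ B))' − C)' ∩ B = {2, 9}
D − ((((B ∪ C) △ (C ∪ B))' − C)' ∩ B) = {5, 7, 8}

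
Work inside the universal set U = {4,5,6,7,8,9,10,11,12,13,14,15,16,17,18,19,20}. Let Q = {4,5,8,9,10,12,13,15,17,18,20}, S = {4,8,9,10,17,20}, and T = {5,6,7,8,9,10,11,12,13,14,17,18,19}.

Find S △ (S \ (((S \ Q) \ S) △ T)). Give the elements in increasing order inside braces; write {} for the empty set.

{8,9,10,17}

S \ Q = {}
(S \ Q) \ S = {}
((S \ Q) \ S) △ T = {5,6,7,8,9,10,11,12,13,14,17,18,19}
S \ (((S \ Q) \ S) △ T) = {4,20}
S △ (S \ (((S \ Q) \ S) △ T)) = {8,9,10,17}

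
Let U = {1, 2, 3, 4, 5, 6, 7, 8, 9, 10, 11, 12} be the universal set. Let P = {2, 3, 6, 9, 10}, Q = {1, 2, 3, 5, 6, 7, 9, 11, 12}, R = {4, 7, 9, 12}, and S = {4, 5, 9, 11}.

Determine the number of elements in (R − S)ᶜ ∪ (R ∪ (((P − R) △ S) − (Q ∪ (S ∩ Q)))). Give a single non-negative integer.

12

R − S = {7, 12}
(R − S)ᶜ = {1, 2, 3, 4, 5, 6, 8, 9, 10, 11}
P − R = {2, 3, 6, 10}
(P − R) △ S = {2, 3, 4, 5, 6, 9, 10, 11}
S ∩ Q = {5, 9, 11}
Q ∪ (S ∩ Q) = {1, 2, 3, 5, 6, 7, 9, 11, 12}
((P − R) △ S) − (Q ∪ (S ∩ Q)) = {4, 10}
R ∪ (((P − R) △ S) − (Q ∪ (S ∩ Q))) = {4, 7, 9, 10, 12}
(R − S)ᶜ ∪ (R ∪ (((P − R) △ S) − (Q ∪ (S ∩ Q)))) = {1, 2, 3, 4, 5, 6, 7, 8, 9, 10, 11, 12}
|(R − S)ᶜ ∪ (R ∪ (((P − R) △ S) − (Q ∪ (S ∩ Q))))| = 12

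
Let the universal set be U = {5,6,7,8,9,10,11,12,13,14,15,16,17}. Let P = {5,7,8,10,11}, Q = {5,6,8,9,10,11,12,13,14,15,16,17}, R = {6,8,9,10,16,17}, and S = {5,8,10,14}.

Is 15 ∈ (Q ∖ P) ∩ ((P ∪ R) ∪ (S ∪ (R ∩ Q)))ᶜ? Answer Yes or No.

Yes

15 ∈ Q and 15 ∉ P, so 15 ∈ Q ∖ P
15 ∉ P and 15 ∉ R, so 15 ∉ P ∪ R
15 ∉ R and 15 ∈ Q, so 15 ∉ R ∩ Q
15 ∉ S and 15 ∉ (R ∩ Q), so 15 ∉ S ∪ (R ∩ Q)
15 ∉ (P ∪ R) and 15 ∉ (S ∪ (R ∩ Q)), so 15 ∉ (P ∪ R) ∪ (S ∪ (R ∩ Q))
15 ∈ ((P ∪ R) ∪ (S ∪ (R ∩ Q)))ᶜ since 15 ∉ ((P ∪ R) ∪ (S ∪ (R ∩ Q)))
15 ∈ (Q ∖ P) and 15 ∈ ((P ∪ R) ∪ (S ∪ (R ∩ Q)))ᶜ, so 15 ∈ (Q ∖ P) ∩ ((P ∪ R) ∪ (S ∪ (R ∩ Q)))ᶜ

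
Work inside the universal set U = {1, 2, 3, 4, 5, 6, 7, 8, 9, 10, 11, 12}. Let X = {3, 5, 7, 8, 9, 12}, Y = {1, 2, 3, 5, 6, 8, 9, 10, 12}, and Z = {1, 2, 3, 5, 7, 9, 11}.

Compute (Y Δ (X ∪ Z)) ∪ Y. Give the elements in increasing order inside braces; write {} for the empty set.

X ∪ Z = {1, 2, 3, 5, 7, 8, 9, 11, 12}
Y Δ (X ∪ Z) = {6, 7, 10, 11}
(Y Δ (X ∪ Z)) ∪ Y = {1, 2, 3, 5, 6, 7, 8, 9, 10, 11, 12}

{1, 2, 3, 5, 6, 7, 8, 9, 10, 11, 12}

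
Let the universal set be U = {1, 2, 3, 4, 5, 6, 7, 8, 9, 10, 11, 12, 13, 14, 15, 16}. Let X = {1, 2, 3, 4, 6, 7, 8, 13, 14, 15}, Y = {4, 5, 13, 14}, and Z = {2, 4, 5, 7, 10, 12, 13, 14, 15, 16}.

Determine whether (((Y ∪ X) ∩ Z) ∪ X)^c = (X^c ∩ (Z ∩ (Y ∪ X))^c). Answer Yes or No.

Y ∪ X = {1, 2, 3, 4, 5, 6, 7, 8, 13, 14, 15}
(Y ∪ X) ∩ Z = {2, 4, 5, 7, 13, 14, 15}
((Y ∪ X) ∩ Z) ∪ X = {1, 2, 3, 4, 5, 6, 7, 8, 13, 14, 15}
(((Y ∪ X) ∩ Z) ∪ X)^c = {9, 10, 11, 12, 16}
X^c = {5, 9, 10, 11, 12, 16}
Z ∩ (Y ∪ X) = {2, 4, 5, 7, 13, 14, 15}
(Z ∩ (Y ∪ X))^c = {1, 3, 6, 8, 9, 10, 11, 12, 16}
X^c ∩ (Z ∩ (Y ∪ X))^c = {9, 10, 11, 12, 16}
Both equal {9, 10, 11, 12, 16}, so (((Y ∪ X) ∩ Z) ∪ X)^c = X^c ∩ (Z ∩ (Y ∪ X))^c.

Yes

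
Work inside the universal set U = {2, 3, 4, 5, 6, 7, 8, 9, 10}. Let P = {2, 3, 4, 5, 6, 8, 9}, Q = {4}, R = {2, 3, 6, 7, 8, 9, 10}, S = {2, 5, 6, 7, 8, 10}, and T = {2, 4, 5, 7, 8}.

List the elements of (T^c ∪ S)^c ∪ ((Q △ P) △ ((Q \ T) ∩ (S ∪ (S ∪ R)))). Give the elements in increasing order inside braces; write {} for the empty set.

{2, 3, 4, 5, 6, 8, 9}

T^c = {3, 6, 9, 10}
T^c ∪ S = {2, 3, 5, 6, 7, 8, 9, 10}
(T^c ∪ S)^c = {4}
Q △ P = {2, 3, 5, 6, 8, 9}
Q \ T = {}
S ∪ R = {2, 3, 5, 6, 7, 8, 9, 10}
S ∪ (S ∪ R) = {2, 3, 5, 6, 7, 8, 9, 10}
(Q \ T) ∩ (S ∪ (S ∪ R)) = {}
(Q △ P) △ ((Q \ T) ∩ (S ∪ (S ∪ R))) = {2, 3, 5, 6, 8, 9}
(T^c ∪ S)^c ∪ ((Q △ P) △ ((Q \ T) ∩ (S ∪ (S ∪ R)))) = {2, 3, 4, 5, 6, 8, 9}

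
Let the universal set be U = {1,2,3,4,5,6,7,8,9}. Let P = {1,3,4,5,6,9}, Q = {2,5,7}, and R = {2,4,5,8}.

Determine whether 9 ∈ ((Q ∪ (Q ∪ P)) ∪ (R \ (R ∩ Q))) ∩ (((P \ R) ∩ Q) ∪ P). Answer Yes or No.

9 ∉ Q and 9 ∈ P, so 9 ∈ Q ∪ P
9 ∉ Q and 9 ∈ (Q ∪ P), so 9 ∈ Q ∪ (Q ∪ P)
9 ∉ R and 9 ∉ Q, so 9 ∉ R ∩ Q
9 ∉ R and 9 ∉ (R ∩ Q), so 9 ∉ R \ (R ∩ Q)
9 ∈ (Q ∪ (Q ∪ P)) and 9 ∉ (R \ (R ∩ Q)), so 9 ∈ (Q ∪ (Q ∪ P)) ∪ (R \ (R ∩ Q))
9 ∈ P and 9 ∉ R, so 9 ∈ P \ R
9 ∈ (P \ R) and 9 ∉ Q, so 9 ∉ (P \ R) ∩ Q
9 ∉ ((P \ R) ∩ Q) and 9 ∈ P, so 9 ∈ ((P \ R) ∩ Q) ∪ P
9 ∈ ((Q ∪ (Q ∪ P)) ∪ (R \ (R ∩ Q))) and 9 ∈ (((P \ R) ∩ Q) ∪ P), so 9 ∈ ((Q ∪ (Q ∪ P)) ∪ (R \ (R ∩ Q))) ∩ (((P \ R) ∩ Q) ∪ P)

Yes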